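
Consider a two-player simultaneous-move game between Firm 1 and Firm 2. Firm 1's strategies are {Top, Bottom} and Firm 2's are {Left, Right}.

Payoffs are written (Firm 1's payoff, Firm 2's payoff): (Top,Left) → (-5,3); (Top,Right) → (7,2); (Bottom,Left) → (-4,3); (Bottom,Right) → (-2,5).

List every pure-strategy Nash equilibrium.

(Top, Left): Firm 1 prefers Bottom (-4 > -5) — not an equilibrium.
(Top, Right): Firm 2 prefers Left (3 > 2) — not an equilibrium.
(Bottom, Left): Firm 2 prefers Right (5 > 3) — not an equilibrium.
(Bottom, Right): Firm 1 prefers Top (7 > -2) — not an equilibrium.

none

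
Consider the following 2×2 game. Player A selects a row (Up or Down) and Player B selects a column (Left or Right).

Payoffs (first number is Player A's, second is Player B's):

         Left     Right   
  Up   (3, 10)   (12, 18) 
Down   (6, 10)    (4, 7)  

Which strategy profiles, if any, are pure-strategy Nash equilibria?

(Up, Right) and (Down, Left)

(Up, Left): Player A prefers Down (6 > 3); Player B prefers Right (18 > 10) — not an equilibrium.
(Up, Right): Player A gets 12 ≥ 4 from Down, and Player B gets 18 ≥ 10 from Left — Nash equilibrium.
(Down, Left): Player A gets 6 ≥ 3 from Up, and Player B gets 10 ≥ 7 from Right — Nash equilibrium.
(Down, Right): Player A prefers Up (12 > 4); Player B prefers Left (10 > 7) — not an equilibrium.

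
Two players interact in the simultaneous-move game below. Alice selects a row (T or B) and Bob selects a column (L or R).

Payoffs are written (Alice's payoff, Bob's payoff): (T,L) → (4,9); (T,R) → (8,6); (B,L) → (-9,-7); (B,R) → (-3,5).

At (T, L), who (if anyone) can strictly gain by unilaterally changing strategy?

Alice at (T, L) earns 4; deviating to B yields -9 — not better.
Bob earns 9; deviating to R yields 6 — not better.
Neither player can strictly improve; the profile is a Nash equilibrium.

Neither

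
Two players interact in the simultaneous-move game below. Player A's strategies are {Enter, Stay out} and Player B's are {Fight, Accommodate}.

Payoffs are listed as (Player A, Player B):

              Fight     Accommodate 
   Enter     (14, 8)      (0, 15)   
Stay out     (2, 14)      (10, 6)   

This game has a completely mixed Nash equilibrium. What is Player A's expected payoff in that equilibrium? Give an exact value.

First find y, the probability Player B plays Fight, from Player A's indifference between Enter and Stay out: 14y = 2y + 10(1−y), giving y = 5/11.
Since Player A is indifferent in equilibrium, Player A's expected payoff equals the payoff from either row against (5/11, 6/11). Using Enter: 14(5/11) = 70/11.

70/11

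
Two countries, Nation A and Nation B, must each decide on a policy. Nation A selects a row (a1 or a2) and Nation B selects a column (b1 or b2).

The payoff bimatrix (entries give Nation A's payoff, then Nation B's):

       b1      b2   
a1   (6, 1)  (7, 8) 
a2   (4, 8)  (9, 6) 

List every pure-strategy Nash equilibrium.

none

(a1, b1): Nation B prefers b2 (8 > 1) — not an equilibrium.
(a1, b2): Nation A prefers a2 (9 > 7) — not an equilibrium.
(a2, b1): Nation A prefers a1 (6 > 4) — not an equilibrium.
(a2, b2): Nation B prefers b1 (8 > 6) — not an equilibrium.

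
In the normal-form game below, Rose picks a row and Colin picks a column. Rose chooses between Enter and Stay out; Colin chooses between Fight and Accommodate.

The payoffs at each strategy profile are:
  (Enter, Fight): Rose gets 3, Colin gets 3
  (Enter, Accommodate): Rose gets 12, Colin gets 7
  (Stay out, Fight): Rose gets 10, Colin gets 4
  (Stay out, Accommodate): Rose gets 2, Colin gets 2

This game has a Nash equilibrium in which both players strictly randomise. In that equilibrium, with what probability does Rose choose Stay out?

Let p be the probability that Rose plays Enter. In a completely mixed equilibrium, Colin must be indifferent between Fight and Accommodate.
Colin's expected payoff from Fight is 3p + 4(1−p); from Accommodate it is 7p + 2(1−p).
Setting these equal: −p + 4 = 5p + 2, so p = 1/3.
Therefore Rose plays Stay out with probability 1 − 1/3 = 2/3.

2/3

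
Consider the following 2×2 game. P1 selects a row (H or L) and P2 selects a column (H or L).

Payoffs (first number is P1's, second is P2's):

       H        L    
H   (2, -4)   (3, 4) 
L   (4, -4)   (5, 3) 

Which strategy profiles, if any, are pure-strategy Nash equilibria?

(L, L)

(H, H): P1 prefers L (4 > 2); P2 prefers L (4 > -4) — not an equilibrium.
(H, L): P1 prefers L (5 > 3) — not an equilibrium.
(L, H): P2 prefers L (3 > -4) — not an equilibrium.
(L, L): P1 gets 5 ≥ 3 from H, and P2 gets 3 ≥ -4 from H — Nash equilibrium.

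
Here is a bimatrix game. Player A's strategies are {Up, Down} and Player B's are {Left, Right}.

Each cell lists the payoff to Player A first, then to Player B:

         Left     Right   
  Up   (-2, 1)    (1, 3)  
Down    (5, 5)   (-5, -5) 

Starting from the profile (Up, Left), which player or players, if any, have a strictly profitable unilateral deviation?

Both

Player A at (Up, Left) earns -2; deviating to Down yields 5 — a strict improvement.
Player B earns 1; deviating to Right yields 3 — a strict improvement.
Both Player A and Player B have strictly profitable deviations.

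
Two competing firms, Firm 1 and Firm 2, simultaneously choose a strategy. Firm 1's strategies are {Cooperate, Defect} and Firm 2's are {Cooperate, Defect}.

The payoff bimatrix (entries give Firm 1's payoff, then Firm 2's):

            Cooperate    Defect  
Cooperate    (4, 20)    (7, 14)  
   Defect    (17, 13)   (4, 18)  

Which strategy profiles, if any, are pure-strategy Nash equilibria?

(Cooperate, Cooperate): Firm 1 prefers Defect (17 > 4) — not an equilibrium.
(Cooperate, Defect): Firm 2 prefers Cooperate (20 > 14) — not an equilibrium.
(Defect, Cooperate): Firm 2 prefers Defect (18 > 13) — not an equilibrium.
(Defect, Defect): Firm 1 prefers Cooperate (7 > 4) — not an equilibrium.

none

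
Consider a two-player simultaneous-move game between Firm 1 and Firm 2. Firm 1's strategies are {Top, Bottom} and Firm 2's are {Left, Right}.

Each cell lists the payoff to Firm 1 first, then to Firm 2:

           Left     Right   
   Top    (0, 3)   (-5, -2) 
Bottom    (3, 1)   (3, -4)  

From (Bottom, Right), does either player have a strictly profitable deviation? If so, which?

Firm 1 at (Bottom, Right) earns 3; deviating to Top yields -5 — not better.
Firm 2 earns -4; deviating to Left yields 1 — a strict improvement.
Only Firm 2 has a strictly profitable deviation.

Firm 2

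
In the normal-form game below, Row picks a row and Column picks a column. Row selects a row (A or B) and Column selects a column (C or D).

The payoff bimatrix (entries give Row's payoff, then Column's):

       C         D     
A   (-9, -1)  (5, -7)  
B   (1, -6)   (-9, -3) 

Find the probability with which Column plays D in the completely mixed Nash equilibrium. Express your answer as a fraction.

5/12

Let y be the probability that Column plays C. In a completely mixed equilibrium, Row must be indifferent between A and B.
Row's expected payoff from A is −9y + 5(1−y); from B it is y − 9(1−y).
Setting these equal: −14y + 5 = 10y − 9, so y = 7/12.
Therefore Column plays D with probability 1 − 7/12 = 5/12.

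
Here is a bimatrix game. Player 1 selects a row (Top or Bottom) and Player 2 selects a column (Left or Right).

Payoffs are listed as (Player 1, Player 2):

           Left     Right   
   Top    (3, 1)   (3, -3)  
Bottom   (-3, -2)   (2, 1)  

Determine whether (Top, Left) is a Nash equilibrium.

Yes

At (Top, Left), Player 1 earns 3; switching to Bottom would give -3, so Player 1 has no profitable deviation.
Player 2 earns 1; switching to Right would give -3, so Player 2 has no profitable deviation.
Neither player can gain by a unilateral deviation, so this profile is a Nash equilibrium.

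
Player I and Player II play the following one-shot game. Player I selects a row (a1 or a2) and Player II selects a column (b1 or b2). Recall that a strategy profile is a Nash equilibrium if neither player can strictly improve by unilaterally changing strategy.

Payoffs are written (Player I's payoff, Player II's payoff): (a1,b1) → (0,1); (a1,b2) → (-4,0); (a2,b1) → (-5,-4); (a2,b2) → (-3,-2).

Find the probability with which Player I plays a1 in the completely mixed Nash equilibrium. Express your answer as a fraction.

Let r be the probability that Player I plays a1. In a completely mixed equilibrium, Player II must be indifferent between b1 and b2.
Player II's expected payoff from b1 is r − 4(1−r); from b2 it is −2(1−r).
Setting these equal: 5r − 4 = 2r − 2, so r = 2/3.

2/3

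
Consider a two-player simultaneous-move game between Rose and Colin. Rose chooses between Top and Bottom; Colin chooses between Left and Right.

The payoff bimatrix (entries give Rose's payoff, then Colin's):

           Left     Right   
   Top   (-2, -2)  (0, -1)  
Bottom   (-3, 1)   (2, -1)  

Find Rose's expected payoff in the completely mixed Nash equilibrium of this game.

First find q, the probability Colin plays Left, from Rose's indifference between Top and Bottom: −2q = −3q + 2(1−q), giving q = 2/3.
Since Rose is indifferent in equilibrium, Rose's expected payoff equals the payoff from either row against (2/3, 1/3). Using Top: −2(2/3) = -4/3.

-4/3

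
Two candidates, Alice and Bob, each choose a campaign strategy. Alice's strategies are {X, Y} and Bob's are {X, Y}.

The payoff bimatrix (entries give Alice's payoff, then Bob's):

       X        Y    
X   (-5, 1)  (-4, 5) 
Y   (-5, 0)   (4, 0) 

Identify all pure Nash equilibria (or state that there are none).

(Y, X) and (Y, Y)

(X, X): Bob prefers Y (5 > 1) — not an equilibrium.
(X, Y): Alice prefers Y (4 > -4) — not an equilibrium.
(Y, X): Alice gets -5 ≥ -5 from X, and Bob gets 0 ≥ 0 from Y — Nash equilibrium.
(Y, Y): Alice gets 4 ≥ -4 from X, and Bob gets 0 ≥ 0 from X — Nash equilibrium.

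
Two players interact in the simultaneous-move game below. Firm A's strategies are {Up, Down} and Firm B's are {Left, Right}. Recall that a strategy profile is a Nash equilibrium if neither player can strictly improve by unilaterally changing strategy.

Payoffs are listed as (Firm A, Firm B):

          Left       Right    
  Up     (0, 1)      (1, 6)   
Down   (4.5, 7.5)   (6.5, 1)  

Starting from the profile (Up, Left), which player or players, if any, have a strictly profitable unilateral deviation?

Firm A at (Up, Left) earns 0; deviating to Down yields 4.5 — a strict improvement.
Firm B earns 1; deviating to Right yields 6 — a strict improvement.
Both Firm A and Firm B have strictly profitable deviations.

Both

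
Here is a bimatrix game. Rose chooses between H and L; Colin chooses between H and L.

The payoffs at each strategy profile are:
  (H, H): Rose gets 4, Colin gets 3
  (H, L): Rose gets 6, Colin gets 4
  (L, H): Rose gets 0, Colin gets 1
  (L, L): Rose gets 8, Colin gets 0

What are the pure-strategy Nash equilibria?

(H, H): Colin prefers L (4 > 3) — not an equilibrium.
(H, L): Rose prefers L (8 > 6) — not an equilibrium.
(L, H): Rose prefers H (4 > 0) — not an equilibrium.
(L, L): Colin prefers H (1 > 0) — not an equilibrium.

none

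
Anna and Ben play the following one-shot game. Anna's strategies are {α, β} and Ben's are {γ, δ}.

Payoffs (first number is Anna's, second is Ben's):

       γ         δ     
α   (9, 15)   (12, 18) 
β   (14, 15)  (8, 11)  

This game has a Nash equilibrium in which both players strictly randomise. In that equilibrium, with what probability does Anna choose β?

3/7

Let r be the probability that Anna plays α. In a completely mixed equilibrium, Ben must be indifferent between γ and δ.
Ben's expected payoff from γ is 15r + 15(1−r); from δ it is 18r + 11(1−r).
Setting these equal: 15 = 7r + 11, so r = 4/7.
Therefore Anna plays β with probability 1 − 4/7 = 3/7.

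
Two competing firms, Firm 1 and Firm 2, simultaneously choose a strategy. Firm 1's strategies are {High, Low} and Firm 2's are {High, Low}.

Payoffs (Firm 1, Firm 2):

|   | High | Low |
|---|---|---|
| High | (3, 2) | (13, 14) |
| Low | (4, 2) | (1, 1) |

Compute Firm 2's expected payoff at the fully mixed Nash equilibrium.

First find p, the probability Firm 1 plays High, from Firm 2's indifference between High and Low: 2p + 2(1−p) = 14p + (1−p), giving p = 1/13.
Since Firm 2 is indifferent in equilibrium, Firm 2's expected payoff equals the payoff from either column against (1/13, 12/13). Using High: 2(1/13) + 2(12/13) = 2.

2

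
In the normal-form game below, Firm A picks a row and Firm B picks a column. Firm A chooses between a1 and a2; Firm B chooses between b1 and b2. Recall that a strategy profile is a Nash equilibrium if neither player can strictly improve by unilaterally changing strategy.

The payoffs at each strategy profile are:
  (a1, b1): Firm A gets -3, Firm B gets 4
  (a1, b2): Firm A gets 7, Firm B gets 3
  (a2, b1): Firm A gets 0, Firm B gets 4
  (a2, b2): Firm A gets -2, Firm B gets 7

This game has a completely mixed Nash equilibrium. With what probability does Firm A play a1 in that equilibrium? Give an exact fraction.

3/4

Let x be the probability that Firm A plays a1. In a completely mixed equilibrium, Firm B must be indifferent between b1 and b2.
Firm B's expected payoff from b1 is 4x + 4(1−x); from b2 it is 3x + 7(1−x).
Setting these equal: 4 = −4x + 7, so x = 3/4.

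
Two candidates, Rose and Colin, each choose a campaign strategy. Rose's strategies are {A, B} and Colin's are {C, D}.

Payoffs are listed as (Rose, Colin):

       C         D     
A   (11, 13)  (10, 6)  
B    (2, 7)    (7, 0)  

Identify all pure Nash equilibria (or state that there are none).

(A, C): Rose gets 11 ≥ 2 from B, and Colin gets 13 ≥ 6 from D — Nash equilibrium.
(A, D): Colin prefers C (13 > 6) — not an equilibrium.
(B, C): Rose prefers A (11 > 2) — not an equilibrium.
(B, D): Rose prefers A (10 > 7); Colin prefers C (7 > 0) — not an equilibrium.

(A, C)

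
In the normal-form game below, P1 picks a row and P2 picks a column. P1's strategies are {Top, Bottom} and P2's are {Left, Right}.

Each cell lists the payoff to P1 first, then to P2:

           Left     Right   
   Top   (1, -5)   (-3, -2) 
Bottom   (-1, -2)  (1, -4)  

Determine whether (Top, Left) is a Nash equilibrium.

No

At (Top, Left), P1 earns 1; switching to Bottom would give -1, so P1 has no profitable deviation.
P2 earns -5; switching to Right would give -2, so P2 would deviate.
Since at least one player can profitably deviate, this is not a Nash equilibrium.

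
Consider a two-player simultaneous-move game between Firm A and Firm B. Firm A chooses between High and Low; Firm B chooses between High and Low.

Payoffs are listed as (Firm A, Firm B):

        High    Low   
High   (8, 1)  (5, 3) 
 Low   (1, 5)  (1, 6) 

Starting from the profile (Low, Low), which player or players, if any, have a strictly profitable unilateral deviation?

Firm A at (Low, Low) earns 1; deviating to High yields 5 — a strict improvement.
Firm B earns 6; deviating to High yields 5 — not better.
Only Firm A has a strictly profitable deviation.

Firm A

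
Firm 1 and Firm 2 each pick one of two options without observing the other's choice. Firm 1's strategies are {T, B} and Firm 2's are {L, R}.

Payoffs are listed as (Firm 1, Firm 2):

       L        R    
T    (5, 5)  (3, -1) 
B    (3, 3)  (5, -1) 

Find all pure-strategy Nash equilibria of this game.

(T, L)

(T, L): Firm 1 gets 5 ≥ 3 from B, and Firm 2 gets 5 ≥ -1 from R — Nash equilibrium.
(T, R): Firm 1 prefers B (5 > 3); Firm 2 prefers L (5 > -1) — not an equilibrium.
(B, L): Firm 1 prefers T (5 > 3) — not an equilibrium.
(B, R): Firm 2 prefers L (3 > -1) — not an equilibrium.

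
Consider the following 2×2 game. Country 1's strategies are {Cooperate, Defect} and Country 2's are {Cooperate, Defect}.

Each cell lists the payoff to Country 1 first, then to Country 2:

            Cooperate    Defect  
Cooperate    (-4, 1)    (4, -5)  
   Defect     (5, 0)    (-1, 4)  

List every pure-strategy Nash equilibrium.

none

(Cooperate, Cooperate): Country 1 prefers Defect (5 > -4) — not an equilibrium.
(Cooperate, Defect): Country 2 prefers Cooperate (1 > -5) — not an equilibrium.
(Defect, Cooperate): Country 2 prefers Defect (4 > 0) — not an equilibrium.
(Defect, Defect): Country 1 prefers Cooperate (4 > -1) — not an equilibrium.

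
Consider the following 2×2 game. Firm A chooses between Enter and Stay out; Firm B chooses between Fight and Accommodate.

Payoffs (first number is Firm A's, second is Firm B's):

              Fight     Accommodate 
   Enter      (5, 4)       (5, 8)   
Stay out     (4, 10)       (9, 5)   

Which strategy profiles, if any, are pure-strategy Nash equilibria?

none

(Enter, Fight): Firm B prefers Accommodate (8 > 4) — not an equilibrium.
(Enter, Accommodate): Firm A prefers Stay out (9 > 5) — not an equilibrium.
(Stay out, Fight): Firm A prefers Enter (5 > 4) — not an equilibrium.
(Stay out, Accommodate): Firm B prefers Fight (10 > 5) — not an equilibrium.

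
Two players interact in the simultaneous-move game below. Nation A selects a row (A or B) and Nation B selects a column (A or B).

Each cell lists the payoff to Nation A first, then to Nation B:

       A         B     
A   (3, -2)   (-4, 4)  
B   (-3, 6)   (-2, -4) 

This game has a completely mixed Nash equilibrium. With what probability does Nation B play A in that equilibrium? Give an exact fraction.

Let q be the probability that Nation B plays A. In a completely mixed equilibrium, Nation A must be indifferent between A and B.
Nation A's expected payoff from A is 3q − 4(1−q); from B it is −3q − 2(1−q).
Setting these equal: 7q − 4 = −q − 2, so q = 1/4.

1/4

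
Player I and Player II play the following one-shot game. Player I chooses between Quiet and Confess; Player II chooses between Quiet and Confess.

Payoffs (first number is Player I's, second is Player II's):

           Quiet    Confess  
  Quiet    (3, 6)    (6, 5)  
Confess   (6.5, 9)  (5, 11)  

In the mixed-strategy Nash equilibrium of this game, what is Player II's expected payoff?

7

First find x, the probability Player I plays Quiet, from Player II's indifference between Quiet and Confess: 6x + 9(1−x) = 5x + 11(1−x), giving x = 2/3.
Since Player II is indifferent in equilibrium, Player II's expected payoff equals the payoff from either column against (2/3, 1/3). Using Quiet: 6(2/3) + 9(1/3) = 7.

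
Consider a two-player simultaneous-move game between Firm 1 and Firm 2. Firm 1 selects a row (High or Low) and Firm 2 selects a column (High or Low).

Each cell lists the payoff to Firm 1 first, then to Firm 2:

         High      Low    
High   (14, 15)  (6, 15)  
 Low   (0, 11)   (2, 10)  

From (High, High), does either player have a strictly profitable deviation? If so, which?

Neither

Firm 1 at (High, High) earns 14; deviating to Low yields 0 — not better.
Firm 2 earns 15; deviating to Low yields 15 — not better.
Neither player can strictly improve; the profile is a Nash equilibrium.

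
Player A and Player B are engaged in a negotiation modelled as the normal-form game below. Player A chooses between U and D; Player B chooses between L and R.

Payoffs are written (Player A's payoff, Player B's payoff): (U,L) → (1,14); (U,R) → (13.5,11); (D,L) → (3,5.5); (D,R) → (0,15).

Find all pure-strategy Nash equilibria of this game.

(U, L): Player A prefers D (3 > 1) — not an equilibrium.
(U, R): Player B prefers L (14 > 11) — not an equilibrium.
(D, L): Player B prefers R (15 > 5.5) — not an equilibrium.
(D, R): Player A prefers U (13.5 > 0) — not an equilibrium.

none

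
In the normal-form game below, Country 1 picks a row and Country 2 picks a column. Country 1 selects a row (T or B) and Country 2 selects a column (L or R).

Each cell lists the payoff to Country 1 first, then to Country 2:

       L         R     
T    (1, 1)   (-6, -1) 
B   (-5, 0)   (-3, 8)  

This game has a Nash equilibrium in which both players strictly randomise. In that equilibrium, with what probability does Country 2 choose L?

1/3

Let y be the probability that Country 2 plays L. In a completely mixed equilibrium, Country 1 must be indifferent between T and B.
Country 1's expected payoff from T is y − 6(1−y); from B it is −5y − 3(1−y).
Setting these equal: 7y − 6 = −2y − 3, so y = 1/3.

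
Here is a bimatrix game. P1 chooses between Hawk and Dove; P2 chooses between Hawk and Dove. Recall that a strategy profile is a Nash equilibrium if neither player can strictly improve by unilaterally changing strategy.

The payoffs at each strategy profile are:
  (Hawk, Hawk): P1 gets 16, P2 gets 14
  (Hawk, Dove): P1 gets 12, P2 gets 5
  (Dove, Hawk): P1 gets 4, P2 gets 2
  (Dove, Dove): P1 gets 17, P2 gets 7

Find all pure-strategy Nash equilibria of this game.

(Hawk, Hawk): P1 gets 16 ≥ 4 from Dove, and P2 gets 14 ≥ 5 from Dove — Nash equilibrium.
(Hawk, Dove): P1 prefers Dove (17 > 12); P2 prefers Hawk (14 > 5) — not an equilibrium.
(Dove, Hawk): P1 prefers Hawk (16 > 4); P2 prefers Dove (7 > 2) — not an equilibrium.
(Dove, Dove): P1 gets 17 ≥ 12 from Hawk, and P2 gets 7 ≥ 2 from Hawk — Nash equilibrium.

(Hawk, Hawk) and (Dove, Dove)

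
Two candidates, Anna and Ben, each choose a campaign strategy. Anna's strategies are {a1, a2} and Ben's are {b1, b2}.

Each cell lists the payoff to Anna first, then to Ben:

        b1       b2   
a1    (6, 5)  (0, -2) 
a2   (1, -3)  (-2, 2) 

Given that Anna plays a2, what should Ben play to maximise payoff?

b2

Against a2, Ben earns -3 from b1 and 2 from b2.
So b2 is the best response.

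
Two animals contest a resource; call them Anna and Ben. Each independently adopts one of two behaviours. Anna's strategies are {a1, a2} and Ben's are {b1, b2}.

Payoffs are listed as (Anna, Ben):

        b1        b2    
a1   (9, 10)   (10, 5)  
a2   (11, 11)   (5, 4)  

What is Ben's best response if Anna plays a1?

b1

Against a1, Ben earns 10 from b1 and 5 from b2.
So b1 is the best response.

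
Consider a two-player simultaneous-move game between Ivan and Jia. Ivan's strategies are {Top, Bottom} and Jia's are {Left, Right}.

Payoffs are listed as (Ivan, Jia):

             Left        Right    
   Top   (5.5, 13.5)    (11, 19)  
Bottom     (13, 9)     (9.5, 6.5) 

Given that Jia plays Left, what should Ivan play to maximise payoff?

Against Left, Ivan earns 5.5 from Top and 13 from Bottom.
So Bottom is the best response.

Bottom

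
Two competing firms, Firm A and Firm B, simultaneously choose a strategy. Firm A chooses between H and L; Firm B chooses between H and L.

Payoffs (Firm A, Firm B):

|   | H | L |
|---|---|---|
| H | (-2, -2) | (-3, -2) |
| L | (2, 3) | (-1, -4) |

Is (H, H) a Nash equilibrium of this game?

At (H, H), Firm A earns -2; switching to L would give 2, so Firm A would deviate.
Firm B earns -2; switching to L would give -2, so Firm B has no profitable deviation.
Since at least one player can profitably deviate, this is not a Nash equilibrium.

No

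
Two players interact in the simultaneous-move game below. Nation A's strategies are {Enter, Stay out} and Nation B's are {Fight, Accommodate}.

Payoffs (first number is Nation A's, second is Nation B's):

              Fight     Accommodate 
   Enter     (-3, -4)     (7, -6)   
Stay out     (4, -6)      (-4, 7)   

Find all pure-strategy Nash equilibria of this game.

none

(Enter, Fight): Nation A prefers Stay out (4 > -3) — not an equilibrium.
(Enter, Accommodate): Nation B prefers Fight (-4 > -6) — not an equilibrium.
(Stay out, Fight): Nation B prefers Accommodate (7 > -6) — not an equilibrium.
(Stay out, Accommodate): Nation A prefers Enter (7 > -4) — not an equilibrium.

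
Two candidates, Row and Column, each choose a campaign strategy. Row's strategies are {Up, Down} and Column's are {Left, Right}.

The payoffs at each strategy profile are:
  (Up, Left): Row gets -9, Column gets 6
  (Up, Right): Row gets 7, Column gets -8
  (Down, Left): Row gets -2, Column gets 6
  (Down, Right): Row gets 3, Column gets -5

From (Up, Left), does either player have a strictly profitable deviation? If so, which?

Row at (Up, Left) earns -9; deviating to Down yields -2 — a strict improvement.
Column earns 6; deviating to Right yields -8 — not better.
Only Row has a strictly profitable deviation.

Row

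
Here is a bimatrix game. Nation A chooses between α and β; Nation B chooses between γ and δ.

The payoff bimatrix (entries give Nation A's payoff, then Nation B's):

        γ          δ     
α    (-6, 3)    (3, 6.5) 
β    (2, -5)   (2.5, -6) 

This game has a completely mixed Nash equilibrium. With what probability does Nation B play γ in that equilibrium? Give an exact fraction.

Let y be the probability that Nation B plays γ. In a completely mixed equilibrium, Nation A must be indifferent between α and β.
Nation A's expected payoff from α is −6y + 3(1−y); from β it is 2y + 2.5(1−y).
Setting these equal: −9y + 3 = −0.5y + 2.5, so y = 1/17.

1/17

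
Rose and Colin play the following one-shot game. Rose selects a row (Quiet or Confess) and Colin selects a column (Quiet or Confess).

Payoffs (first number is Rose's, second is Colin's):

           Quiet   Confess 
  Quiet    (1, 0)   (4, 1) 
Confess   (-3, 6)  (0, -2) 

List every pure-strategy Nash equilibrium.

(Quiet, Confess)

(Quiet, Quiet): Colin prefers Confess (1 > 0) — not an equilibrium.
(Quiet, Confess): Rose gets 4 ≥ 0 from Confess, and Colin gets 1 ≥ 0 from Quiet — Nash equilibrium.
(Confess, Quiet): Rose prefers Quiet (1 > -3) — not an equilibrium.
(Confess, Confess): Rose prefers Quiet (4 > 0); Colin prefers Quiet (6 > -2) — not an equilibrium.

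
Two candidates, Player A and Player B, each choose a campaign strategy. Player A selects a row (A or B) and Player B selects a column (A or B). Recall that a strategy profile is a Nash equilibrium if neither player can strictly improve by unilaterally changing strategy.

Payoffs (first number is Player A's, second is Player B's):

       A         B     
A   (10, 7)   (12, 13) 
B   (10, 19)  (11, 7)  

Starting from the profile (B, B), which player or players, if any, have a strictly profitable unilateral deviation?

Both

Player A at (B, B) earns 11; deviating to A yields 12 — a strict improvement.
Player B earns 7; deviating to A yields 19 — a strict improvement.
Both Player A and Player B have strictly profitable deviations.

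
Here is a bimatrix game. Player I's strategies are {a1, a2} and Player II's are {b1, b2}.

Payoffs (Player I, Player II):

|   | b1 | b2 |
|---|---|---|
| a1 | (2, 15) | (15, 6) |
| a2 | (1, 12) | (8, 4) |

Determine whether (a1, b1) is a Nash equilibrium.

Yes

At (a1, b1), Player I earns 2; switching to a2 would give 1, so Player I has no profitable deviation.
Player II earns 15; switching to b2 would give 6, so Player II has no profitable deviation.
Neither player can gain by a unilateral deviation, so this profile is a Nash equilibrium.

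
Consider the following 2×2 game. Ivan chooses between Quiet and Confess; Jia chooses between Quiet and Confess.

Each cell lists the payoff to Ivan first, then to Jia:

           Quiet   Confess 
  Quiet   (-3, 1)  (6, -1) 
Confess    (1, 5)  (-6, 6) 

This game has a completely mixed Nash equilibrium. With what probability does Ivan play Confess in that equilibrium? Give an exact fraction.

2/3

Let x be the probability that Ivan plays Quiet. In a completely mixed equilibrium, Jia must be indifferent between Quiet and Confess.
Jia's expected payoff from Quiet is x + 5(1−x); from Confess it is −x + 6(1−x).
Setting these equal: −4x + 5 = −7x + 6, so x = 1/3.
Therefore Ivan plays Confess with probability 1 − 1/3 = 2/3.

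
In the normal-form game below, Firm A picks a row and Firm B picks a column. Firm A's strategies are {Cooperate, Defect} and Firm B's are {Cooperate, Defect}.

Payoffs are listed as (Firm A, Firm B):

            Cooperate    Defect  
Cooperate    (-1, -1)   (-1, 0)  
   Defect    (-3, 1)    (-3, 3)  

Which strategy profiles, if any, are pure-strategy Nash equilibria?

(Cooperate, Cooperate): Firm B prefers Defect (0 > -1) — not an equilibrium.
(Cooperate, Defect): Firm A gets -1 ≥ -3 from Defect, and Firm B gets 0 ≥ -1 from Cooperate — Nash equilibrium.
(Defect, Cooperate): Firm A prefers Cooperate (-1 > -3); Firm B prefers Defect (3 > 1) — not an equilibrium.
(Defect, Defect): Firm A prefers Cooperate (-1 > -3) — not an equilibrium.

(Cooperate, Defect)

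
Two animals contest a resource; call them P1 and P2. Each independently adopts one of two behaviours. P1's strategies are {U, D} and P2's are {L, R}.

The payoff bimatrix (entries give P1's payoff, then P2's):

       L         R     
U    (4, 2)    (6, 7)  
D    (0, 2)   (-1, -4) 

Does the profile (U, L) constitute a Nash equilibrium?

At (U, L), P1 earns 4; switching to D would give 0, so P1 has no profitable deviation.
P2 earns 2; switching to R would give 7, so P2 would deviate.
Since at least one player can profitably deviate, this is not a Nash equilibrium.

No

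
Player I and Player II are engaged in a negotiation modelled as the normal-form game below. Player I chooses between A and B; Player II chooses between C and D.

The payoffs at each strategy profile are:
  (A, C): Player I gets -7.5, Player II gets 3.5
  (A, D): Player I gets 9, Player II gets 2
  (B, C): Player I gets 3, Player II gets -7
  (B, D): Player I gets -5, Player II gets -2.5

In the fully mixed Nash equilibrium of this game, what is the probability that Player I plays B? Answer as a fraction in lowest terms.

1/4

Let x be the probability that Player I plays A. In a completely mixed equilibrium, Player II must be indifferent between C and D.
Player II's expected payoff from C is 3.5x − 7(1−x); from D it is 2x − 2.5(1−x).
Setting these equal: 10.5x − 7 = 4.5x − 2.5, so x = 3/4.
Therefore Player I plays B with probability 1 − 3/4 = 1/4.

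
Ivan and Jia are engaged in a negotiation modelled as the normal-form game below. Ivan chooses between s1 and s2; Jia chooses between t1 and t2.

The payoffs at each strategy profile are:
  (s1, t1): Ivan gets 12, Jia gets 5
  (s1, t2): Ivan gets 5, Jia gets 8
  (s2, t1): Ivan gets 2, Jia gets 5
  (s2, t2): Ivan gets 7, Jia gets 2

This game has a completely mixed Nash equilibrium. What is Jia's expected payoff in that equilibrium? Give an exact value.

5

First find p, the probability Ivan plays s1, from Jia's indifference between t1 and t2: 5p + 5(1−p) = 8p + 2(1−p), giving p = 1/2.
Since Jia is indifferent in equilibrium, Jia's expected payoff equals the payoff from either column against (1/2, 1/2). Using t1: 5(1/2) + 5(1/2) = 5.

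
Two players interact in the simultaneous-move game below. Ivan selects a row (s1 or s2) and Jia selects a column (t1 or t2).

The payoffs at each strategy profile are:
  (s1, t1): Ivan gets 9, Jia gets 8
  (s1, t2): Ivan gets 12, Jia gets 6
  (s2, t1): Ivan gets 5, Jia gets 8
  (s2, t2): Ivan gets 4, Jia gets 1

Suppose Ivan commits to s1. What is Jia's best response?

Against s1, Jia earns 8 from t1 and 6 from t2.
So t1 is the best response.

t1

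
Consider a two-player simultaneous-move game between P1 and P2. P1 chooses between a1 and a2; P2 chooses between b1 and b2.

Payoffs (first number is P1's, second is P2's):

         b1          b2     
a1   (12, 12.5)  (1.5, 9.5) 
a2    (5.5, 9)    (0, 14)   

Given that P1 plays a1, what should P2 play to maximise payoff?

Against a1, P2 earns 12.5 from b1 and 9.5 from b2.
So b1 is the best response.

b1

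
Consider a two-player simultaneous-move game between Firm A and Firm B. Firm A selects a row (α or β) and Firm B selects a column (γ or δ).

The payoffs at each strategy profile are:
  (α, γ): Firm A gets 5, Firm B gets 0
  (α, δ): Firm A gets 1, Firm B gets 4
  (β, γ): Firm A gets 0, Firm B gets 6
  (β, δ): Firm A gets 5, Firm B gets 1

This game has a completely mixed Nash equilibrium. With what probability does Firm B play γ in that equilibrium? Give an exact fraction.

Let c be the probability that Firm B plays γ. In a completely mixed equilibrium, Firm A must be indifferent between α and β.
Firm A's expected payoff from α is 5c + (1−c); from β it is 5(1−c).
Setting these equal: 4c + 1 = −5c + 5, so c = 4/9.

4/9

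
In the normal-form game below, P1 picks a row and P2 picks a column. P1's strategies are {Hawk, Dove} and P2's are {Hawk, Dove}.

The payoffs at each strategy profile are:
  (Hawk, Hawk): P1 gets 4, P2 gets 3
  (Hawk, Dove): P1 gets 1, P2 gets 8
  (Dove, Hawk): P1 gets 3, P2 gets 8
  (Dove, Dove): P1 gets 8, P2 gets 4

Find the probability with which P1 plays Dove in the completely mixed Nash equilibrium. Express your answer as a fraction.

Let r be the probability that P1 plays Hawk. In a completely mixed equilibrium, P2 must be indifferent between Hawk and Dove.
P2's expected payoff from Hawk is 3r + 8(1−r); from Dove it is 8r + 4(1−r).
Setting these equal: −5r + 8 = 4r + 4, so r = 4/9.
Therefore P1 plays Dove with probability 1 − 4/9 = 5/9.

5/9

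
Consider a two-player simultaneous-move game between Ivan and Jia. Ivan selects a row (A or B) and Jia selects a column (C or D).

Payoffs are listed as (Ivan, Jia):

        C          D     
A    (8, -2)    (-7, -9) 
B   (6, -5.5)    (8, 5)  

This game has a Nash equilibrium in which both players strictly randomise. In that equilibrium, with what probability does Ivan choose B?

Let x be the probability that Ivan plays A. In a completely mixed equilibrium, Jia must be indifferent between C and D.
Jia's expected payoff from C is −2x − 5.5(1−x); from D it is −9x + 5(1−x).
Setting these equal: 3.5x − 5.5 = −14x + 5, so x = 3/5.
Therefore Ivan plays B with probability 1 − 3/5 = 2/5.

2/5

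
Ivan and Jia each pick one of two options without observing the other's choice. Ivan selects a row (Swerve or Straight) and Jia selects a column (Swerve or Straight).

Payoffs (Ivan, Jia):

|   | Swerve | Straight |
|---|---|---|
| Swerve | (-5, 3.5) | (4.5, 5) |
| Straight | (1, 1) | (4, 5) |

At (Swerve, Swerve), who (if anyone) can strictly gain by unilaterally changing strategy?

Ivan at (Swerve, Swerve) earns -5; deviating to Straight yields 1 — a strict improvement.
Jia earns 3.5; deviating to Straight yields 5 — a strict improvement.
Both Ivan and Jia have strictly profitable deviations.

Both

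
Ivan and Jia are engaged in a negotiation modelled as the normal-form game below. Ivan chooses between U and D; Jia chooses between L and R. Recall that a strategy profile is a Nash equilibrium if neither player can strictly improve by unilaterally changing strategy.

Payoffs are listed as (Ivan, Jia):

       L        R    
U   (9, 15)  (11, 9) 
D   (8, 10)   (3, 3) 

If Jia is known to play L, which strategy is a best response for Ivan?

U

Against L, Ivan earns 9 from U and 8 from D.
So U is the best response.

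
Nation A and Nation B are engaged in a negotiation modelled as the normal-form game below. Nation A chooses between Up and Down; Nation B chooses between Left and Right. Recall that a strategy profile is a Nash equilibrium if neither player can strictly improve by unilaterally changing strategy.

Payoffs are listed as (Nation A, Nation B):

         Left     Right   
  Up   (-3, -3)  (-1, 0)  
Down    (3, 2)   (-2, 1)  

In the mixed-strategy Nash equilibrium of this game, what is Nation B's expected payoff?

First find x, the probability Nation A plays Up, from Nation B's indifference between Left and Right: −3x + 2(1−x) = (1−x), giving x = 1/4.
Since Nation B is indifferent in equilibrium, Nation B's expected payoff equals the payoff from either column against (1/4, 3/4). Using Left: −3(1/4) + 2(3/4) = 3/4.

3/4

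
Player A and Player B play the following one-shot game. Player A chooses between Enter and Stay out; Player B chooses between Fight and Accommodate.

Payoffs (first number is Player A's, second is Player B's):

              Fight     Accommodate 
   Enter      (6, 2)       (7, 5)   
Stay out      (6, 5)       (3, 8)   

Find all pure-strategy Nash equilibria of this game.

(Enter, Fight): Player B prefers Accommodate (5 > 2) — not an equilibrium.
(Enter, Accommodate): Player A gets 7 ≥ 3 from Stay out, and Player B gets 5 ≥ 2 from Fight — Nash equilibrium.
(Stay out, Fight): Player B prefers Accommodate (8 > 5) — not an equilibrium.
(Stay out, Accommodate): Player A prefers Enter (7 > 3) — not an equilibrium.

(Enter, Accommodate)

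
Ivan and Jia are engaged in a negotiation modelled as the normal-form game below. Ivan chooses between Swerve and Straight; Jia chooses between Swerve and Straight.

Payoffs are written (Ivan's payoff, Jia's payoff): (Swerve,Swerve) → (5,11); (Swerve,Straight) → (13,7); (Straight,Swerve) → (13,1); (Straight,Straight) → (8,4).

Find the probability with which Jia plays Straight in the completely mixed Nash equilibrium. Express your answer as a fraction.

Let q be the probability that Jia plays Swerve. In a completely mixed equilibrium, Ivan must be indifferent between Swerve and Straight.
Ivan's expected payoff from Swerve is 5q + 13(1−q); from Straight it is 13q + 8(1−q).
Setting these equal: −8q + 13 = 5q + 8, so q = 5/13.
Therefore Jia plays Straight with probability 1 − 5/13 = 8/13.

8/13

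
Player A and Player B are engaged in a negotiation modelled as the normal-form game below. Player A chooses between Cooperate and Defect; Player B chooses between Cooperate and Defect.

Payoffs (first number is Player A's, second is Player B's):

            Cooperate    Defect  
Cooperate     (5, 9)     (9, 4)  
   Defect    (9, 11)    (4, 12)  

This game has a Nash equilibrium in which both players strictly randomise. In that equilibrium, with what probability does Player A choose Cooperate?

1/6

Let p be the probability that Player A plays Cooperate. In a completely mixed equilibrium, Player B must be indifferent between Cooperate and Defect.
Player B's expected payoff from Cooperate is 9p + 11(1−p); from Defect it is 4p + 12(1−p).
Setting these equal: −2p + 11 = −8p + 12, so p = 1/6.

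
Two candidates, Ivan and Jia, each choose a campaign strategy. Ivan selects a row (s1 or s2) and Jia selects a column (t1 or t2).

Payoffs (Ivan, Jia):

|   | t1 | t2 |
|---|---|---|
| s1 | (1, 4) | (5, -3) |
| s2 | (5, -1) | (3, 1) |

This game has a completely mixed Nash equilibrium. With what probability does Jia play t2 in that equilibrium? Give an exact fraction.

2/3

Let y be the probability that Jia plays t1. In a completely mixed equilibrium, Ivan must be indifferent between s1 and s2.
Ivan's expected payoff from s1 is y + 5(1−y); from s2 it is 5y + 3(1−y).
Setting these equal: −4y + 5 = 2y + 3, so y = 1/3.
Therefore Jia plays t2 with probability 1 − 1/3 = 2/3.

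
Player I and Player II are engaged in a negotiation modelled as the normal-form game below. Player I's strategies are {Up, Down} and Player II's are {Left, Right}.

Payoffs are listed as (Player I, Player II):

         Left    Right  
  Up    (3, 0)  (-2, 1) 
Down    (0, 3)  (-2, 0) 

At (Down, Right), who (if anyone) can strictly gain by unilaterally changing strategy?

Player II

Player I at (Down, Right) earns -2; deviating to Up yields -2 — not better.
Player II earns 0; deviating to Left yields 3 — a strict improvement.
Only Player II has a strictly profitable deviation.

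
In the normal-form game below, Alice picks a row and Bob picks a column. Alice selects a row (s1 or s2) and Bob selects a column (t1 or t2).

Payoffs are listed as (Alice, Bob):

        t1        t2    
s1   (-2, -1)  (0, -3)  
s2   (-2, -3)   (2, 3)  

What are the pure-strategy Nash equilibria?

(s1, t1) and (s2, t2)

(s1, t1): Alice gets -2 ≥ -2 from s2, and Bob gets -1 ≥ -3 from t2 — Nash equilibrium.
(s1, t2): Alice prefers s2 (2 > 0); Bob prefers t1 (-1 > -3) — not an equilibrium.
(s2, t1): Bob prefers t2 (3 > -3) — not an equilibrium.
(s2, t2): Alice gets 2 ≥ 0 from s1, and Bob gets 3 ≥ -3 from t1 — Nash equilibrium.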